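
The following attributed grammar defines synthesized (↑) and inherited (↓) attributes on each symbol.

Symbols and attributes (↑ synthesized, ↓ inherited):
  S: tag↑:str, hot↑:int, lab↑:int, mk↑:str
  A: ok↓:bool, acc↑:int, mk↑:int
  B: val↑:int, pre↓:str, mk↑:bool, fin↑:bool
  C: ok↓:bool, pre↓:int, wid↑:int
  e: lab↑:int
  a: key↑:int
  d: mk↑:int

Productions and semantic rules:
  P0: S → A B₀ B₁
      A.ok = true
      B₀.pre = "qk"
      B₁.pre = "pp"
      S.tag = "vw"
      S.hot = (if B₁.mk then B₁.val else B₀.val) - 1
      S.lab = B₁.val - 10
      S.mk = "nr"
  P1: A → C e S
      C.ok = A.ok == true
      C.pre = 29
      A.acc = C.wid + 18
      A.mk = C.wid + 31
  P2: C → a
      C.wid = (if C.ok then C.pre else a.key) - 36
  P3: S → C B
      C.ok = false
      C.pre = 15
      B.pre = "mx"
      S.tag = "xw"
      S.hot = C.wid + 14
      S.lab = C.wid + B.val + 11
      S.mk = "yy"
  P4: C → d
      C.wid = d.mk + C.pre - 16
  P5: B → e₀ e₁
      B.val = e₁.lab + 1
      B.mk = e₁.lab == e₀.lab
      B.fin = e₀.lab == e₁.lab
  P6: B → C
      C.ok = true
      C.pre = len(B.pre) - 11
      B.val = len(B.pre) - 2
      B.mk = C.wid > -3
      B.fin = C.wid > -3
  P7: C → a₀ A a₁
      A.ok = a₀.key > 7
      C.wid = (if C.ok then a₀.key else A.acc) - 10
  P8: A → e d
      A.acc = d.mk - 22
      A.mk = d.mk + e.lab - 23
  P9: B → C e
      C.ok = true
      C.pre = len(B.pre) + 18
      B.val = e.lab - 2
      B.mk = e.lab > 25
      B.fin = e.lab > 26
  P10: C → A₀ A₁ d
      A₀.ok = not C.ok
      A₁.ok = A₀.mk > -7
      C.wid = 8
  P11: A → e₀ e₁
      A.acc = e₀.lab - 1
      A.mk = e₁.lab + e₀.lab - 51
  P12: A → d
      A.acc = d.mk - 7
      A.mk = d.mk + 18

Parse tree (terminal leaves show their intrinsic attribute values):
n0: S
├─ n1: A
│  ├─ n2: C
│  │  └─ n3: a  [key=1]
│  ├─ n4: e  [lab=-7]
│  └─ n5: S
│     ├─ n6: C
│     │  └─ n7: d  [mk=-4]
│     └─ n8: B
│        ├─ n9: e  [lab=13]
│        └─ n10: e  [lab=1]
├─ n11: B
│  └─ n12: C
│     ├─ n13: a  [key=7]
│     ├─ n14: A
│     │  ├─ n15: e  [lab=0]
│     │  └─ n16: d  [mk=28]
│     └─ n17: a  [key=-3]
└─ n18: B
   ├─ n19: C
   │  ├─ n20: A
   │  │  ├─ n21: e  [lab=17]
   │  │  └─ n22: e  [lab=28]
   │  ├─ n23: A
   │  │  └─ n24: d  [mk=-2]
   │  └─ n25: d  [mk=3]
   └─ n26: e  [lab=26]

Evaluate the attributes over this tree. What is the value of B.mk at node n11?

false

1. n1.ok = true  [true]
2. n2.ok = true  [A.ok == true]
3. n2.pre = 29  [29]
4. n3.key = 1  [terminal]
5. n2.wid = -7  [(if C.ok then C.pre else a.key) - 36]
6. n4.lab = -7  [terminal]
7. n6.ok = false  [false]
8. n6.pre = 15  [15]
9. n7.mk = -4  [terminal]
10. n6.wid = -5  [d.mk + C.pre - 16]
11. n8.pre = "mx"  ["mx"]
12. n9.lab = 13  [terminal]
13. n10.lab = 1  [terminal]
14. n8.val = 2  [e₁.lab + 1]
15. n8.mk = false  [e₁.lab == e₀.lab]
16. n8.fin = false  [e₀.lab == e₁.lab]
17. n5.tag = "xw"  ["xw"]
18. n5.hot = 9  [C.wid + 14]
19. n5.lab = 8  [C.wid + B.val + 11]
20. n5.mk = "yy"  ["yy"]
21. n1.acc = 11  [C.wid + 18]
22. n1.mk = 24  [C.wid + 31]
23. n11.pre = "qk"  ["qk"]
24. n12.ok = true  [true]
25. n12.pre = -9  [len(B.pre) - 11]
26. n13.key = 7  [terminal]
27. n14.ok = false  [a₀.key > 7]
28. n15.lab = 0  [terminal]
29. n16.mk = 28  [terminal]
30. n14.acc = 6  [d.mk - 22]
31. n14.mk = 5  [d.mk + e.lab - 23]
32. n17.key = -3  [terminal]
33. n12.wid = -3  [(if C.ok then a₀.key else A.acc) - 10]
34. n11.val = 0  [len(B.pre) - 2]
35. n11.mk = false  [C.wid > -3]
36. n11.fin = false  [C.wid > -3]
37. n18.pre = "pp"  ["pp"]
38. n19.ok = true  [true]
39. n19.pre = 20  [len(B.pre) + 18]
40. n20.ok = false  [not C.ok]
41. n21.lab = 17  [terminal]
42. n22.lab = 28  [terminal]
43. n20.acc = 16  [e₀.lab - 1]
44. n20.mk = -6  [e₁.lab + e₀.lab - 51]
45. n23.ok = true  [A₀.mk > -7]
46. n24.mk = -2  [terminal]
47. n23.acc = -9  [d.mk - 7]
48. n23.mk = 16  [d.mk + 18]
49. n25.mk = 3  [terminal]
50. n19.wid = 8  [8]
51. n26.lab = 26  [terminal]
52. n18.val = 24  [e.lab - 2]
53. n18.mk = true  [e.lab > 25]
54. n18.fin = false  [e.lab > 26]
55. n0.tag = "vw"  ["vw"]
56. n0.hot = 23  [(if B₁.mk then B₁.val else B₀.val) - 1]
57. n0.lab = 14  [B₁.val - 10]
58. n0.mk = "nr"  ["nr"]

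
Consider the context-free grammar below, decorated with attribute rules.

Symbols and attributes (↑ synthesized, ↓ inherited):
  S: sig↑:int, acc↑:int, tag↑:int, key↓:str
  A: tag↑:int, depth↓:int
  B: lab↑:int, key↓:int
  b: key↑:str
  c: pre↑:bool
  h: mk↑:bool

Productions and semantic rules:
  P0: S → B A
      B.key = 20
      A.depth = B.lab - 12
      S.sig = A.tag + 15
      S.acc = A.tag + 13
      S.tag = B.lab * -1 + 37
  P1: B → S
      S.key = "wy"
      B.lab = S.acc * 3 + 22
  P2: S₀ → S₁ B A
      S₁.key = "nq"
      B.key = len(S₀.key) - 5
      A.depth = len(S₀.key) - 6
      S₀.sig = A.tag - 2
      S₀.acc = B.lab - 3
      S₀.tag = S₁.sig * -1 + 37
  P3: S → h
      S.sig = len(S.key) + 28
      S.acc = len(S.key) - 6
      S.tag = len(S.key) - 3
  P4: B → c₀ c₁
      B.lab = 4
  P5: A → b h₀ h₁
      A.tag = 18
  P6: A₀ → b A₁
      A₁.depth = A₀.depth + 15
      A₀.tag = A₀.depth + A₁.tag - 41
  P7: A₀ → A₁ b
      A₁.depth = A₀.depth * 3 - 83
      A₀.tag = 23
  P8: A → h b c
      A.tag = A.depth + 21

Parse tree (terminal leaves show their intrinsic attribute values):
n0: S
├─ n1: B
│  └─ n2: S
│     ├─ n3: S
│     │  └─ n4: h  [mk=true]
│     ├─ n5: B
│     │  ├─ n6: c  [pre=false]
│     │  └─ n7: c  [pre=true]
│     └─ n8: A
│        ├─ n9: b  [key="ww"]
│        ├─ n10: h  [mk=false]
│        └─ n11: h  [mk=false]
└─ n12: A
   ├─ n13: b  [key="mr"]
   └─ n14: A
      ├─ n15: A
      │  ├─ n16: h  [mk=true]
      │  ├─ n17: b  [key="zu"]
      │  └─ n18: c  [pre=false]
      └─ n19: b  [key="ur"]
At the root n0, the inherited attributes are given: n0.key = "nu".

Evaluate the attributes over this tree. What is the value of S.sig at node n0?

1. n0.key = "nu"  [given at root]
2. n1.key = 20  [20]
3. n2.key = "wy"  ["wy"]
4. n3.key = "nq"  ["nq"]
5. n4.mk = true  [terminal]
6. n3.sig = 30  [len(S.key) + 28]
7. n3.acc = -4  [len(S.key) - 6]
8. n3.tag = -1  [len(S.key) - 3]
9. n5.key = -3  [len(S₀.key) - 5]
10. n6.pre = false  [terminal]
11. n7.pre = true  [terminal]
12. n5.lab = 4  [4]
13. n8.depth = -4  [len(S₀.key) - 6]
14. n9.key = "ww"  [terminal]
15. n10.mk = false  [terminal]
16. n11.mk = false  [terminal]
17. n8.tag = 18  [18]
18. n2.sig = 16  [A.tag - 2]
19. n2.acc = 1  [B.lab - 3]
20. n2.tag = 7  [S₁.sig * -1 + 37]
21. n1.lab = 25  [S.acc * 3 + 22]
22. n12.depth = 13  [B.lab - 12]
23. n13.key = "mr"  [terminal]
24. n14.depth = 28  [A₀.depth + 15]
25. n15.depth = 1  [A₀.depth * 3 - 83]
26. n16.mk = true  [terminal]
27. n17.key = "zu"  [terminal]
28. n18.pre = false  [terminal]
29. n15.tag = 22  [A.depth + 21]
30. n19.key = "ur"  [terminal]
31. n14.tag = 23  [23]
32. n12.tag = -5  [A₀.depth + A₁.tag - 41]
33. n0.sig = 10  [A.tag + 15]
34. n0.acc = 8  [A.tag + 13]
35. n0.tag = 12  [B.lab * -1 + 37]

10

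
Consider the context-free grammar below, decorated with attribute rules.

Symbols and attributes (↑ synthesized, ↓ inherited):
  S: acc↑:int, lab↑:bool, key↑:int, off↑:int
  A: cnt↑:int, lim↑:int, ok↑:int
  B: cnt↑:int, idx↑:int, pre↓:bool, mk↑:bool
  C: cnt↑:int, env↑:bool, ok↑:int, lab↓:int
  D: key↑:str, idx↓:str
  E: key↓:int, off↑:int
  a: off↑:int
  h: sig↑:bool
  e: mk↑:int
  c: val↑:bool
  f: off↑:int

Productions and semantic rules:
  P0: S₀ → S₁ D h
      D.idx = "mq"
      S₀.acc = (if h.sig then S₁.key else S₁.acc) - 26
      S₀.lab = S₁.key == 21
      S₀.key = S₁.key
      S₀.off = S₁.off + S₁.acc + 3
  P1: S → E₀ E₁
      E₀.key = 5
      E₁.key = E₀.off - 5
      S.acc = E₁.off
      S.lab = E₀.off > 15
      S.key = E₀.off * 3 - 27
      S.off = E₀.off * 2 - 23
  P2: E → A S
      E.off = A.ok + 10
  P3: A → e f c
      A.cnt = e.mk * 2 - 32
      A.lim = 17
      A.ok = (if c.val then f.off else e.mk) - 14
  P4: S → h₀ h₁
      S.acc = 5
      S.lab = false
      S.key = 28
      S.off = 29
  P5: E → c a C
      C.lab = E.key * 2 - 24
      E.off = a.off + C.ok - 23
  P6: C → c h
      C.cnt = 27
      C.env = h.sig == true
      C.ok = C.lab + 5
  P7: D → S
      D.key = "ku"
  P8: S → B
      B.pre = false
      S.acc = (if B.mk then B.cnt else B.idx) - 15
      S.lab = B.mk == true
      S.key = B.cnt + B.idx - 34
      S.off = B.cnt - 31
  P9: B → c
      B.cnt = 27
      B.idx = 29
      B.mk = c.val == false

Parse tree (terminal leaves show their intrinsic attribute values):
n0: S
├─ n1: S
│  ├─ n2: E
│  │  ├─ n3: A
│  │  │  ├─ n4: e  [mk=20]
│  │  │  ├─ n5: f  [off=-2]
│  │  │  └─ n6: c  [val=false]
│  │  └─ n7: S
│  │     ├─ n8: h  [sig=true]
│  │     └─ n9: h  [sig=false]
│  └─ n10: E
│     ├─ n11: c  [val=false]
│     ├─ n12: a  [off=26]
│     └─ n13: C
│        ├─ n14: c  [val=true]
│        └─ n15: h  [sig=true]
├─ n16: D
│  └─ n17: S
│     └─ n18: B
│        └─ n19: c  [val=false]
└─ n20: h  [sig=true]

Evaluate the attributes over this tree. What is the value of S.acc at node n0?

-5

1. n2.key = 5  [5]
2. n4.mk = 20  [terminal]
3. n5.off = -2  [terminal]
4. n6.val = false  [terminal]
5. n3.cnt = 8  [e.mk * 2 - 32]
6. n3.lim = 17  [17]
7. n3.ok = 6  [(if c.val then f.off else e.mk) - 14]
8. n8.sig = true  [terminal]
9. n9.sig = false  [terminal]
10. n7.acc = 5  [5]
11. n7.lab = false  [false]
12. n7.key = 28  [28]
13. n7.off = 29  [29]
14. n2.off = 16  [A.ok + 10]
15. n10.key = 11  [E₀.off - 5]
16. n11.val = false  [terminal]
17. n12.off = 26  [terminal]
18. n13.lab = -2  [E.key * 2 - 24]
19. n14.val = true  [terminal]
20. n15.sig = true  [terminal]
21. n13.cnt = 27  [27]
22. n13.env = true  [h.sig == true]
23. n13.ok = 3  [C.lab + 5]
24. n10.off = 6  [a.off + C.ok - 23]
25. n1.acc = 6  [E₁.off]
26. n1.lab = true  [E₀.off > 15]
27. n1.key = 21  [E₀.off * 3 - 27]
28. n1.off = 9  [E₀.off * 2 - 23]
29. n16.idx = "mq"  ["mq"]
30. n18.pre = false  [false]
31. n19.val = false  [terminal]
32. n18.cnt = 27  [27]
33. n18.idx = 29  [29]
34. n18.mk = true  [c.val == false]
35. n17.acc = 12  [(if B.mk then B.cnt else B.idx) - 15]
36. n17.lab = true  [B.mk == true]
37. n17.key = 22  [B.cnt + B.idx - 34]
38. n17.off = -4  [B.cnt - 31]
39. n16.key = "ku"  ["ku"]
40. n20.sig = true  [terminal]
41. n0.acc = -5  [(if h.sig then S₁.key else S₁.acc) - 26]
42. n0.lab = true  [S₁.key == 21]
43. n0.key = 21  [S₁.key]
44. n0.off = 18  [S₁.off + S₁.acc + 3]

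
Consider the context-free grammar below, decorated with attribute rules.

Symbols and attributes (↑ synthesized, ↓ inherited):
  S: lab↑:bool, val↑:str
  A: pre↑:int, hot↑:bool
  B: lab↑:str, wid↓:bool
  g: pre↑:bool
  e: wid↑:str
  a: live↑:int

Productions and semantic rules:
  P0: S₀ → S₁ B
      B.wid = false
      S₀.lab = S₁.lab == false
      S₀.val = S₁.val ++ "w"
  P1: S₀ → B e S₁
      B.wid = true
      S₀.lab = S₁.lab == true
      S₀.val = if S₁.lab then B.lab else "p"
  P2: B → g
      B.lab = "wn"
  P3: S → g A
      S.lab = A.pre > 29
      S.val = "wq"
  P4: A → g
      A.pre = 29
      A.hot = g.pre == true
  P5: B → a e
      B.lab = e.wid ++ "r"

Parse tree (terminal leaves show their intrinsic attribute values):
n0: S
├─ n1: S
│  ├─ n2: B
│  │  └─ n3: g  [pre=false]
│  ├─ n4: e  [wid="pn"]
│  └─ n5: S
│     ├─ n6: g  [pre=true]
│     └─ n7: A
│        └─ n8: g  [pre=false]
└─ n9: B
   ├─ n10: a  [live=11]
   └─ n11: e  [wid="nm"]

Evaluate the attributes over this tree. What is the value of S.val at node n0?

1. n2.wid = true  [true]
2. n3.pre = false  [terminal]
3. n2.lab = "wn"  ["wn"]
4. n4.wid = "pn"  [terminal]
5. n6.pre = true  [terminal]
6. n8.pre = false  [terminal]
7. n7.pre = 29  [29]
8. n7.hot = false  [g.pre == true]
9. n5.lab = false  [A.pre > 29]
10. n5.val = "wq"  ["wq"]
11. n1.lab = false  [S₁.lab == true]
12. n1.val = "p"  [if S₁.lab then B.lab else "p"]
13. n9.wid = false  [false]
14. n10.live = 11  [terminal]
15. n11.wid = "nm"  [terminal]
16. n9.lab = "nmr"  [e.wid ++ "r"]
17. n0.lab = true  [S₁.lab == false]
18. n0.val = "pw"  [S₁.val ++ "w"]

"pw"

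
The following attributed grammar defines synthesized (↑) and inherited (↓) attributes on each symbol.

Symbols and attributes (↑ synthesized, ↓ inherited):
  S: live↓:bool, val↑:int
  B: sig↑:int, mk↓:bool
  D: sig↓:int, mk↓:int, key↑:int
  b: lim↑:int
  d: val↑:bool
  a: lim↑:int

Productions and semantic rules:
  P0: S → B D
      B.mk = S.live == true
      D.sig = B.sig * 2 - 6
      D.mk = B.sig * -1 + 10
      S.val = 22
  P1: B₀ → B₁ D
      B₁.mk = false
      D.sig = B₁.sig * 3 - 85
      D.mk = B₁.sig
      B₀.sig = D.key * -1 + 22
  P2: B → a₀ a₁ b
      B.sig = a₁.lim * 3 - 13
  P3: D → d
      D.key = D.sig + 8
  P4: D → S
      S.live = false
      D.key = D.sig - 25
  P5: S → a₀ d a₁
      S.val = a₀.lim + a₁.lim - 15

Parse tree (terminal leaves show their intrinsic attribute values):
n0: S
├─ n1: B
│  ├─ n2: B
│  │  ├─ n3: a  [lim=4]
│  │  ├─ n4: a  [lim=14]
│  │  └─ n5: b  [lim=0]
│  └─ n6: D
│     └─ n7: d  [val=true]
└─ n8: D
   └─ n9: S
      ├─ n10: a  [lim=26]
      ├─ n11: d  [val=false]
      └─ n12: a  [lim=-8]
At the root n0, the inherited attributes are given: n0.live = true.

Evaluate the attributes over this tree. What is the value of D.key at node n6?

10

1. n0.live = true  [given at root]
2. n1.mk = true  [S.live == true]
3. n2.mk = false  [false]
4. n3.lim = 4  [terminal]
5. n4.lim = 14  [terminal]
6. n5.lim = 0  [terminal]
7. n2.sig = 29  [a₁.lim * 3 - 13]
8. n6.sig = 2  [B₁.sig * 3 - 85]
9. n6.mk = 29  [B₁.sig]
10. n7.val = true  [terminal]
11. n6.key = 10  [D.sig + 8]
12. n1.sig = 12  [D.key * -1 + 22]
13. n8.sig = 18  [B.sig * 2 - 6]
14. n8.mk = -2  [B.sig * -1 + 10]
15. n9.live = false  [false]
16. n10.lim = 26  [terminal]
17. n11.val = false  [terminal]
18. n12.lim = -8  [terminal]
19. n9.val = 3  [a₀.lim + a₁.lim - 15]
20. n8.key = -7  [D.sig - 25]
21. n0.val = 22  [22]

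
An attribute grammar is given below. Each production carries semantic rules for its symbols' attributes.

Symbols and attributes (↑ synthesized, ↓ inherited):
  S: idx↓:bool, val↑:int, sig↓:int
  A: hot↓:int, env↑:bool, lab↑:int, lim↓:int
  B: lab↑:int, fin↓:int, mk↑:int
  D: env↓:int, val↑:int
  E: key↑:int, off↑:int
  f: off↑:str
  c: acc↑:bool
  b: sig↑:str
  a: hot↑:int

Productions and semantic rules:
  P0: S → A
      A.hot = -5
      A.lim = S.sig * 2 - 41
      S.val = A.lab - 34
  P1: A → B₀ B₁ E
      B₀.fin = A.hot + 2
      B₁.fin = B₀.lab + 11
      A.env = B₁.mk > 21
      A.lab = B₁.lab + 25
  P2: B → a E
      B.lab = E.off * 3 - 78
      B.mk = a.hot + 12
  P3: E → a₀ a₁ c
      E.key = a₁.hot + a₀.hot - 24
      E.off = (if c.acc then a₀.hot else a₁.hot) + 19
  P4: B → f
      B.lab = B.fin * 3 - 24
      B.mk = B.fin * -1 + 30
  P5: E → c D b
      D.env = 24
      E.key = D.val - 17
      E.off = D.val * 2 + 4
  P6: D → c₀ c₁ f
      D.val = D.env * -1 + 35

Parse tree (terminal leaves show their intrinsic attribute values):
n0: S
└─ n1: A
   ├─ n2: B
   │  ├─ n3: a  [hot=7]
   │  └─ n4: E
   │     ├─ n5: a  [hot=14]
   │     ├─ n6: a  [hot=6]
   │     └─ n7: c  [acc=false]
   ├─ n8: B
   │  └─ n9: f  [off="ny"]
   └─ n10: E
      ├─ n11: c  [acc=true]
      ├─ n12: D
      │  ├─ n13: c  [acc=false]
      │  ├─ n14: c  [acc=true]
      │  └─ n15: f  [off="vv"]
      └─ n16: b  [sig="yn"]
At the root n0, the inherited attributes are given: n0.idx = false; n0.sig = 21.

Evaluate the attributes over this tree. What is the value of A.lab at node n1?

1. n0.idx = false  [given at root]
2. n0.sig = 21  [given at root]
3. n1.hot = -5  [-5]
4. n1.lim = 1  [S.sig * 2 - 41]
5. n2.fin = -3  [A.hot + 2]
6. n3.hot = 7  [terminal]
7. n5.hot = 14  [terminal]
8. n6.hot = 6  [terminal]
9. n7.acc = false  [terminal]
10. n4.key = -4  [a₁.hot + a₀.hot - 24]
11. n4.off = 25  [(if c.acc then a₀.hot else a₁.hot) + 19]
12. n2.lab = -3  [E.off * 3 - 78]
13. n2.mk = 19  [a.hot + 12]
14. n8.fin = 8  [B₀.lab + 11]
15. n9.off = "ny"  [terminal]
16. n8.lab = 0  [B.fin * 3 - 24]
17. n8.mk = 22  [B.fin * -1 + 30]
18. n11.acc = true  [terminal]
19. n12.env = 24  [24]
20. n13.acc = false  [terminal]
21. n14.acc = true  [terminal]
22. n15.off = "vv"  [terminal]
23. n12.val = 11  [D.env * -1 + 35]
24. n16.sig = "yn"  [terminal]
25. n10.key = -6  [D.val - 17]
26. n10.off = 26  [D.val * 2 + 4]
27. n1.env = true  [B₁.mk > 21]
28. n1.lab = 25  [B₁.lab + 25]
29. n0.val = -9  [A.lab - 34]

25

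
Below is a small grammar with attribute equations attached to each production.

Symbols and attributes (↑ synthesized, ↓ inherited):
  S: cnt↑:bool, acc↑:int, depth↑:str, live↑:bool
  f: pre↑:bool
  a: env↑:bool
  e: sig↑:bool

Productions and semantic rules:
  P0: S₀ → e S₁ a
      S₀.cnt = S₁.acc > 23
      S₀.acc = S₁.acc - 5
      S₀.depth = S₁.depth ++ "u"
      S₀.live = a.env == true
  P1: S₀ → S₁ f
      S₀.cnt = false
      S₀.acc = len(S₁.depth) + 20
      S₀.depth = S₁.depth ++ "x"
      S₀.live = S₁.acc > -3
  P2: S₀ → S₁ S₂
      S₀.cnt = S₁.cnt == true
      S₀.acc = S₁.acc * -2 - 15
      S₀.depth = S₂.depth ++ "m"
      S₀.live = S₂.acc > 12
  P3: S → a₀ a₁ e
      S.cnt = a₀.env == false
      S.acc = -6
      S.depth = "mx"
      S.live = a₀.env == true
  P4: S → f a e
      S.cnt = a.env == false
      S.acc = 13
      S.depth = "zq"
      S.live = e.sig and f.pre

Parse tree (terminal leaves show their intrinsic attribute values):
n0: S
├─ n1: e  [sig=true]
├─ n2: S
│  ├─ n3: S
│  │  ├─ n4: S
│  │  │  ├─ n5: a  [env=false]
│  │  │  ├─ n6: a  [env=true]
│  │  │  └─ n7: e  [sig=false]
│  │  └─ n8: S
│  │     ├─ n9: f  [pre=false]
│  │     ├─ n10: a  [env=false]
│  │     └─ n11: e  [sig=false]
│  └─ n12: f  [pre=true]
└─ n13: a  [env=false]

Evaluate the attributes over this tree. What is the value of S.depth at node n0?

1. n1.sig = true  [terminal]
2. n5.env = false  [terminal]
3. n6.env = true  [terminal]
4. n7.sig = false  [terminal]
5. n4.cnt = true  [a₀.env == false]
6. n4.acc = -6  [-6]
7. n4.depth = "mx"  ["mx"]
8. n4.live = false  [a₀.env == true]
9. n9.pre = false  [terminal]
10. n10.env = false  [terminal]
11. n11.sig = false  [terminal]
12. n8.cnt = true  [a.env == false]
13. n8.acc = 13  [13]
14. n8.depth = "zq"  ["zq"]
15. n8.live = false  [e.sig and f.pre]
16. n3.cnt = true  [S₁.cnt == true]
17. n3.acc = -3  [S₁.acc * -2 - 15]
18. n3.depth = "zqm"  [S₂.depth ++ "m"]
19. n3.live = true  [S₂.acc > 12]
20. n12.pre = true  [terminal]
21. n2.cnt = false  [false]
22. n2.acc = 23  [len(S₁.depth) + 20]
23. n2.depth = "zqmx"  [S₁.depth ++ "x"]
24. n2.live = false  [S₁.acc > -3]
25. n13.env = false  [terminal]
26. n0.cnt = false  [S₁.acc > 23]
27. n0.acc = 18  [S₁.acc - 5]
28. n0.depth = "zqmxu"  [S₁.depth ++ "u"]
29. n0.live = false  [a.env == true]

"zqmxu"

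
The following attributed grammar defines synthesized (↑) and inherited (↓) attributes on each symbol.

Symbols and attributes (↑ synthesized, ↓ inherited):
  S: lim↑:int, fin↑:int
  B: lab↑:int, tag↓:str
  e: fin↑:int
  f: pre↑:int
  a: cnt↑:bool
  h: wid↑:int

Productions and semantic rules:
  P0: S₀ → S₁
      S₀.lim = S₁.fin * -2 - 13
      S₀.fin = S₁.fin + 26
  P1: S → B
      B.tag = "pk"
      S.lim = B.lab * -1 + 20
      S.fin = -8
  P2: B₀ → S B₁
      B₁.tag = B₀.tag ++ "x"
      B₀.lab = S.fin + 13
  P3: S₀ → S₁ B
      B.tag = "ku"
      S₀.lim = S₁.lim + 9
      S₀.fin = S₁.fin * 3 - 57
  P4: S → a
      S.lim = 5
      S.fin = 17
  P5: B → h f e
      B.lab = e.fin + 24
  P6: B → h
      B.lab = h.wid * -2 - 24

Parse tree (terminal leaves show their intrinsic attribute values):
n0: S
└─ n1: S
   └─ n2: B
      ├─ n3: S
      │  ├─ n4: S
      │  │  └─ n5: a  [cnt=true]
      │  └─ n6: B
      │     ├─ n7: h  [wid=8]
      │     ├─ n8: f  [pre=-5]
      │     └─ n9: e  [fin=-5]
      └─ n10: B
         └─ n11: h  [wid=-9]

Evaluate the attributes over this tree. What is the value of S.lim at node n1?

13

1. n2.tag = "pk"  ["pk"]
2. n5.cnt = true  [terminal]
3. n4.lim = 5  [5]
4. n4.fin = 17  [17]
5. n6.tag = "ku"  ["ku"]
6. n7.wid = 8  [terminal]
7. n8.pre = -5  [terminal]
8. n9.fin = -5  [terminal]
9. n6.lab = 19  [e.fin + 24]
10. n3.lim = 14  [S₁.lim + 9]
11. n3.fin = -6  [S₁.fin * 3 - 57]
12. n10.tag = "pkx"  [B₀.tag ++ "x"]
13. n11.wid = -9  [terminal]
14. n10.lab = -6  [h.wid * -2 - 24]
15. n2.lab = 7  [S.fin + 13]
16. n1.lim = 13  [B.lab * -1 + 20]
17. n1.fin = -8  [-8]
18. n0.lim = 3  [S₁.fin * -2 - 13]
19. n0.fin = 18  [S₁.fin + 26]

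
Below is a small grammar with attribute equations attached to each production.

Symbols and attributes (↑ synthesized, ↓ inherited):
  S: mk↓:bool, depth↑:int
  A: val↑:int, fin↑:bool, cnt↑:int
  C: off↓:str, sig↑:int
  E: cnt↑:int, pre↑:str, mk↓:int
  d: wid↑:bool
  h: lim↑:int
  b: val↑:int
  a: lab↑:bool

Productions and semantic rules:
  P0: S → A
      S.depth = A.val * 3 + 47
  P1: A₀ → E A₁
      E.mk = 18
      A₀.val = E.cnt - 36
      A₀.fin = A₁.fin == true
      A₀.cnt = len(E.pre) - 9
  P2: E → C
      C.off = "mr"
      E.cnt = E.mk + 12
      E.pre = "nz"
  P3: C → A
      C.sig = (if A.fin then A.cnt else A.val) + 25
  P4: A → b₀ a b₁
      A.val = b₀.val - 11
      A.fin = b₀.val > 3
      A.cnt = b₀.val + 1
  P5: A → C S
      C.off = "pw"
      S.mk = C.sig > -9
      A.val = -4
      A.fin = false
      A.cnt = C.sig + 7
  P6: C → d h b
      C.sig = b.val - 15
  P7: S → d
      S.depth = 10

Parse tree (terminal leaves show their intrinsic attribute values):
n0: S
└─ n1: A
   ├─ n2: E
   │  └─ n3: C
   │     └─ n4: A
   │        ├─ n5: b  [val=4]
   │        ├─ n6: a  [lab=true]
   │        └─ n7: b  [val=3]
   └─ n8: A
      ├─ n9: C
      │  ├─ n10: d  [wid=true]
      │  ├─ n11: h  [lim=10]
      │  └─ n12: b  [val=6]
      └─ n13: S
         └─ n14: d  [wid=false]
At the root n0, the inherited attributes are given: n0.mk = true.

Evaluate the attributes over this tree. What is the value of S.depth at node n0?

1. n0.mk = true  [given at root]
2. n2.mk = 18  [18]
3. n3.off = "mr"  ["mr"]
4. n5.val = 4  [terminal]
5. n6.lab = true  [terminal]
6. n7.val = 3  [terminal]
7. n4.val = -7  [b₀.val - 11]
8. n4.fin = true  [b₀.val > 3]
9. n4.cnt = 5  [b₀.val + 1]
10. n3.sig = 30  [(if A.fin then A.cnt else A.val) + 25]
11. n2.cnt = 30  [E.mk + 12]
12. n2.pre = "nz"  ["nz"]
13. n9.off = "pw"  ["pw"]
14. n10.wid = true  [terminal]
15. n11.lim = 10  [terminal]
16. n12.val = 6  [terminal]
17. n9.sig = -9  [b.val - 15]
18. n13.mk = false  [C.sig > -9]
19. n14.wid = false  [terminal]
20. n13.depth = 10  [10]
21. n8.val = -4  [-4]
22. n8.fin = false  [false]
23. n8.cnt = -2  [C.sig + 7]
24. n1.val = -6  [E.cnt - 36]
25. n1.fin = false  [A₁.fin == true]
26. n1.cnt = -7  [len(E.pre) - 9]
27. n0.depth = 29  [A.val * 3 + 47]

29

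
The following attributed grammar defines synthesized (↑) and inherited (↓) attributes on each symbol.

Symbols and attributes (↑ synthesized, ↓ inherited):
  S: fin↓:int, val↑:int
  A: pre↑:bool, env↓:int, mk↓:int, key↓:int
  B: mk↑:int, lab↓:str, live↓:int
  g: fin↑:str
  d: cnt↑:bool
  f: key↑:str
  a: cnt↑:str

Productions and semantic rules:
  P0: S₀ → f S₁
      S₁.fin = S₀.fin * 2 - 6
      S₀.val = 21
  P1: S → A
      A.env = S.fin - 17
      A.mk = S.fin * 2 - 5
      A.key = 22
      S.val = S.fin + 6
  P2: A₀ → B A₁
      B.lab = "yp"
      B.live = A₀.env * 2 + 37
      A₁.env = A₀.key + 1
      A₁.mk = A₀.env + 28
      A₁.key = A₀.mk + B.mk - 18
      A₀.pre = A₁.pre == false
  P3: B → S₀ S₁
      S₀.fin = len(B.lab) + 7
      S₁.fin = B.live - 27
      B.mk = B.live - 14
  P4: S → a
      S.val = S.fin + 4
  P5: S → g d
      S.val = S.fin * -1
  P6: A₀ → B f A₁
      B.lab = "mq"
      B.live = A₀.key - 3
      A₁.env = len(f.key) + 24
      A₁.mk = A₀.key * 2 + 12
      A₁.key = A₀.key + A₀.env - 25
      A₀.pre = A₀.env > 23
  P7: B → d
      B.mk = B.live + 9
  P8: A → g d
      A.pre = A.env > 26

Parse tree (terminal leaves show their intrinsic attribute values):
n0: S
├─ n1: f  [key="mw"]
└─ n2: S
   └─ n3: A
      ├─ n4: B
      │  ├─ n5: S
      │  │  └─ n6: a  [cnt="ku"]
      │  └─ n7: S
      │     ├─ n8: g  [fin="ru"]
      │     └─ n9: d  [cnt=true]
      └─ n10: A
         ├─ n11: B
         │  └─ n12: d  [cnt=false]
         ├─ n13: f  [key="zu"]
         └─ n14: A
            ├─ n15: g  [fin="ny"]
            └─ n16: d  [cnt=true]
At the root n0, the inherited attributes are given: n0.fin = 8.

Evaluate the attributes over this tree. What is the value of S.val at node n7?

1. n0.fin = 8  [given at root]
2. n1.key = "mw"  [terminal]
3. n2.fin = 10  [S₀.fin * 2 - 6]
4. n3.env = -7  [S.fin - 17]
5. n3.mk = 15  [S.fin * 2 - 5]
6. n3.key = 22  [22]
7. n4.lab = "yp"  ["yp"]
8. n4.live = 23  [A₀.env * 2 + 37]
9. n5.fin = 9  [len(B.lab) + 7]
10. n6.cnt = "ku"  [terminal]
11. n5.val = 13  [S.fin + 4]
12. n7.fin = -4  [B.live - 27]
13. n8.fin = "ru"  [terminal]
14. n9.cnt = true  [terminal]
15. n7.val = 4  [S.fin * -1]
16. n4.mk = 9  [B.live - 14]
17. n10.env = 23  [A₀.key + 1]
18. n10.mk = 21  [A₀.env + 28]
19. n10.key = 6  [A₀.mk + B.mk - 18]
20. n11.lab = "mq"  ["mq"]
21. n11.live = 3  [A₀.key - 3]
22. n12.cnt = false  [terminal]
23. n11.mk = 12  [B.live + 9]
24. n13.key = "zu"  [terminal]
25. n14.env = 26  [len(f.key) + 24]
26. n14.mk = 24  [A₀.key * 2 + 12]
27. n14.key = 4  [A₀.key + A₀.env - 25]
28. n15.fin = "ny"  [terminal]
29. n16.cnt = true  [terminal]
30. n14.pre = false  [A.env > 26]
31. n10.pre = false  [A₀.env > 23]
32. n3.pre = true  [A₁.pre == false]
33. n2.val = 16  [S.fin + 6]
34. n0.val = 21  [21]

4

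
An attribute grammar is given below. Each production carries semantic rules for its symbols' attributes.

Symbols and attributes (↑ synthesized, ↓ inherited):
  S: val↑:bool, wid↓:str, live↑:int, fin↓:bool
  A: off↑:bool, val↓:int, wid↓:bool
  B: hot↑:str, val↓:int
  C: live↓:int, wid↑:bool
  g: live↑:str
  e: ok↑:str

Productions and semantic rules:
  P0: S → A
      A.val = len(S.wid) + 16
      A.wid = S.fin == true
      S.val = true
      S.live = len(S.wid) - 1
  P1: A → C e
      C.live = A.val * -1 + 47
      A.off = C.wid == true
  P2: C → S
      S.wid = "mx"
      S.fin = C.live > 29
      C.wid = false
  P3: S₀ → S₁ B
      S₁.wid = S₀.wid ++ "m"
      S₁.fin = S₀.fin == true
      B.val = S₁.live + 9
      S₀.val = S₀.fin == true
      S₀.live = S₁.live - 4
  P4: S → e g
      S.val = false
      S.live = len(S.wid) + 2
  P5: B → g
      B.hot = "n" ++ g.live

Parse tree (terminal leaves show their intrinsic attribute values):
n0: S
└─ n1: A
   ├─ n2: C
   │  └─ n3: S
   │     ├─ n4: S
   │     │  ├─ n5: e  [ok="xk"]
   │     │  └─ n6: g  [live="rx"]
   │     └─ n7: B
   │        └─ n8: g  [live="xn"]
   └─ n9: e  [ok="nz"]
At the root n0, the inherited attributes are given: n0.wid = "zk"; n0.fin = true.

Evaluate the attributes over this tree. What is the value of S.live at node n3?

1

1. n0.wid = "zk"  [given at root]
2. n0.fin = true  [given at root]
3. n1.val = 18  [len(S.wid) + 16]
4. n1.wid = true  [S.fin == true]
5. n2.live = 29  [A.val * -1 + 47]
6. n3.wid = "mx"  ["mx"]
7. n3.fin = false  [C.live > 29]
8. n4.wid = "mxm"  [S₀.wid ++ "m"]
9. n4.fin = false  [S₀.fin == true]
10. n5.ok = "xk"  [terminal]
11. n6.live = "rx"  [terminal]
12. n4.val = false  [false]
13. n4.live = 5  [len(S.wid) + 2]
14. n7.val = 14  [S₁.live + 9]
15. n8.live = "xn"  [terminal]
16. n7.hot = "nxn"  ["n" ++ g.live]
17. n3.val = false  [S₀.fin == true]
18. n3.live = 1  [S₁.live - 4]
19. n2.wid = false  [false]
20. n9.ok = "nz"  [terminal]
21. n1.off = false  [C.wid == true]
22. n0.val = true  [true]
23. n0.live = 1  [len(S.wid) - 1]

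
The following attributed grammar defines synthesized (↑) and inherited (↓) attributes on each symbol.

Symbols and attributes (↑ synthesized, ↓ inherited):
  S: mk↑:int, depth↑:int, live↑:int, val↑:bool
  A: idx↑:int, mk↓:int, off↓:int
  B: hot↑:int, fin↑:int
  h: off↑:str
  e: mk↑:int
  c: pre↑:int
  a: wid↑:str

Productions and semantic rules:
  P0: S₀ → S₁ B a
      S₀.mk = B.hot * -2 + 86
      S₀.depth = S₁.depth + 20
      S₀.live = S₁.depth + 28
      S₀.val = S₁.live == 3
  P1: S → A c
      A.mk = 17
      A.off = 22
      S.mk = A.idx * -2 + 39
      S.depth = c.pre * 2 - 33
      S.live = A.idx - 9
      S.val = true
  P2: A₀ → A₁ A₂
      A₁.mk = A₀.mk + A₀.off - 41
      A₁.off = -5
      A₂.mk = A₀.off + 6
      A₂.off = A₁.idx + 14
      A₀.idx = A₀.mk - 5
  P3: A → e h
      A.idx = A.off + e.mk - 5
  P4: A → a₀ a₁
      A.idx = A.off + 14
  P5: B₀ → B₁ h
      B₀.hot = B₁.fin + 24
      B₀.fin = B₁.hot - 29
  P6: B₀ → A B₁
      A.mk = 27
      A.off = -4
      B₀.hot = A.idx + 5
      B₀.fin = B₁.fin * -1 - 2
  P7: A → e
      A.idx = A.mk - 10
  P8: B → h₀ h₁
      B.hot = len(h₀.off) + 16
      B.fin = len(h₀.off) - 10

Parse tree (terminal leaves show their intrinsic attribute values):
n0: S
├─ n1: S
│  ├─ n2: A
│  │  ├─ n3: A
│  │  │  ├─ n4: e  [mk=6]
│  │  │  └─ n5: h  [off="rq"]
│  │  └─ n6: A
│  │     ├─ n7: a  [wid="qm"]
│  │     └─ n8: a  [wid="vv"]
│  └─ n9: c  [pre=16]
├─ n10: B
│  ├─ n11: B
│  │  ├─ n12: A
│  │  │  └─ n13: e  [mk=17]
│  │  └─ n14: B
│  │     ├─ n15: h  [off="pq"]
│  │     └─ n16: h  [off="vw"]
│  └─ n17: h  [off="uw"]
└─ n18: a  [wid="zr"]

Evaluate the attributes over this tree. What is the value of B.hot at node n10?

1. n2.mk = 17  [17]
2. n2.off = 22  [22]
3. n3.mk = -2  [A₀.mk + A₀.off - 41]
4. n3.off = -5  [-5]
5. n4.mk = 6  [terminal]
6. n5.off = "rq"  [terminal]
7. n3.idx = -4  [A.off + e.mk - 5]
8. n6.mk = 28  [A₀.off + 6]
9. n6.off = 10  [A₁.idx + 14]
10. n7.wid = "qm"  [terminal]
11. n8.wid = "vv"  [terminal]
12. n6.idx = 24  [A.off + 14]
13. n2.idx = 12  [A₀.mk - 5]
14. n9.pre = 16  [terminal]
15. n1.mk = 15  [A.idx * -2 + 39]
16. n1.depth = -1  [c.pre * 2 - 33]
17. n1.live = 3  [A.idx - 9]
18. n1.val = true  [true]
19. n12.mk = 27  [27]
20. n12.off = -4  [-4]
21. n13.mk = 17  [terminal]
22. n12.idx = 17  [A.mk - 10]
23. n15.off = "pq"  [terminal]
24. n16.off = "vw"  [terminal]
25. n14.hot = 18  [len(h₀.off) + 16]
26. n14.fin = -8  [len(h₀.off) - 10]
27. n11.hot = 22  [A.idx + 5]
28. n11.fin = 6  [B₁.fin * -1 - 2]
29. n17.off = "uw"  [terminal]
30. n10.hot = 30  [B₁.fin + 24]
31. n10.fin = -7  [B₁.hot - 29]
32. n18.wid = "zr"  [terminal]
33. n0.mk = 26  [B.hot * -2 + 86]
34. n0.depth = 19  [S₁.depth + 20]
35. n0.live = 27  [S₁.depth + 28]
36. n0.val = true  [S₁.live == 3]

30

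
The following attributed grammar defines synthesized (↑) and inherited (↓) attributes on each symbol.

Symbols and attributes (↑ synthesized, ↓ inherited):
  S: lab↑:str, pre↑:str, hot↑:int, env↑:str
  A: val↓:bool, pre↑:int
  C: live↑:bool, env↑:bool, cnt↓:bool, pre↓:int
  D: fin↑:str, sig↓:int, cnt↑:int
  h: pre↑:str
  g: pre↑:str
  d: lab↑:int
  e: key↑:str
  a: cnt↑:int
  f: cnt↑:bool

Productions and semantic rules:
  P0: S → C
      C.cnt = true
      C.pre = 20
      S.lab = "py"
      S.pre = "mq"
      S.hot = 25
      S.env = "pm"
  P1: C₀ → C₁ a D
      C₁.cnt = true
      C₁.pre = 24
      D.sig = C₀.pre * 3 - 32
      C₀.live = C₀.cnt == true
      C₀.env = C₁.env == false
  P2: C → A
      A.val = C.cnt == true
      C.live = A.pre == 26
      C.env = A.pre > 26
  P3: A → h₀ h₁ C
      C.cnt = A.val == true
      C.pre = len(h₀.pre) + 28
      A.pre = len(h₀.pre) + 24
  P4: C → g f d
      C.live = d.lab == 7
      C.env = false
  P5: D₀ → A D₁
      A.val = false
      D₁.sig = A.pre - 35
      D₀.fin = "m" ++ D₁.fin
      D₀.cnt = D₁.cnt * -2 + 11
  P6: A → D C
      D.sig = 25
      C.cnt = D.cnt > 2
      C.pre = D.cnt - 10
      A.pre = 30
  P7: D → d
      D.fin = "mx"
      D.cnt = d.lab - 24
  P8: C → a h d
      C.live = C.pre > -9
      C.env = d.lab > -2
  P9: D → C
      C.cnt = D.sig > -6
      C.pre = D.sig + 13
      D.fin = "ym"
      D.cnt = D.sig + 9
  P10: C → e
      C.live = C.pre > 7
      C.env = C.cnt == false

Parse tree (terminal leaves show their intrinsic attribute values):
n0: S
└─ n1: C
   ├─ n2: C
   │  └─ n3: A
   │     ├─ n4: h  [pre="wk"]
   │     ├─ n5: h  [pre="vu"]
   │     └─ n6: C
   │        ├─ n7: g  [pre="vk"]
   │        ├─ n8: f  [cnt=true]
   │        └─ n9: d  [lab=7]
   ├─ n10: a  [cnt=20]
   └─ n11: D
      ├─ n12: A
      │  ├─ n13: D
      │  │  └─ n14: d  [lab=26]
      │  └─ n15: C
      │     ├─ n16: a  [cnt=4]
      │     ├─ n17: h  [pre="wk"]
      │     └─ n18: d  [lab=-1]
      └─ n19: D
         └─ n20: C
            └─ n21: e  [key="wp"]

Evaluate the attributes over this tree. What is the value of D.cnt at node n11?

3

1. n1.cnt = true  [true]
2. n1.pre = 20  [20]
3. n2.cnt = true  [true]
4. n2.pre = 24  [24]
5. n3.val = true  [C.cnt == true]
6. n4.pre = "wk"  [terminal]
7. n5.pre = "vu"  [terminal]
8. n6.cnt = true  [A.val == true]
9. n6.pre = 30  [len(h₀.pre) + 28]
10. n7.pre = "vk"  [terminal]
11. n8.cnt = true  [terminal]
12. n9.lab = 7  [terminal]
13. n6.live = true  [d.lab == 7]
14. n6.env = false  [false]
15. n3.pre = 26  [len(h₀.pre) + 24]
16. n2.live = true  [A.pre == 26]
17. n2.env = false  [A.pre > 26]
18. n10.cnt = 20  [terminal]
19. n11.sig = 28  [C₀.pre * 3 - 32]
20. n12.val = false  [false]
21. n13.sig = 25  [25]
22. n14.lab = 26  [terminal]
23. n13.fin = "mx"  ["mx"]
24. n13.cnt = 2  [d.lab - 24]
25. n15.cnt = false  [D.cnt > 2]
26. n15.pre = -8  [D.cnt - 10]
27. n16.cnt = 4  [terminal]
28. n17.pre = "wk"  [terminal]
29. n18.lab = -1  [terminal]
30. n15.live = true  [C.pre > -9]
31. n15.env = true  [d.lab > -2]
32. n12.pre = 30  [30]
33. n19.sig = -5  [A.pre - 35]
34. n20.cnt = true  [D.sig > -6]
35. n20.pre = 8  [D.sig + 13]
36. n21.key = "wp"  [terminal]
37. n20.live = true  [C.pre > 7]
38. n20.env = false  [C.cnt == false]
39. n19.fin = "ym"  ["ym"]
40. n19.cnt = 4  [D.sig + 9]
41. n11.fin = "mym"  ["m" ++ D₁.fin]
42. n11.cnt = 3  [D₁.cnt * -2 + 11]
43. n1.live = true  [C₀.cnt == true]
44. n1.env = true  [C₁.env == false]
45. n0.lab = "py"  ["py"]
46. n0.pre = "mq"  ["mq"]
47. n0.hot = 25  [25]
48. n0.env = "pm"  ["pm"]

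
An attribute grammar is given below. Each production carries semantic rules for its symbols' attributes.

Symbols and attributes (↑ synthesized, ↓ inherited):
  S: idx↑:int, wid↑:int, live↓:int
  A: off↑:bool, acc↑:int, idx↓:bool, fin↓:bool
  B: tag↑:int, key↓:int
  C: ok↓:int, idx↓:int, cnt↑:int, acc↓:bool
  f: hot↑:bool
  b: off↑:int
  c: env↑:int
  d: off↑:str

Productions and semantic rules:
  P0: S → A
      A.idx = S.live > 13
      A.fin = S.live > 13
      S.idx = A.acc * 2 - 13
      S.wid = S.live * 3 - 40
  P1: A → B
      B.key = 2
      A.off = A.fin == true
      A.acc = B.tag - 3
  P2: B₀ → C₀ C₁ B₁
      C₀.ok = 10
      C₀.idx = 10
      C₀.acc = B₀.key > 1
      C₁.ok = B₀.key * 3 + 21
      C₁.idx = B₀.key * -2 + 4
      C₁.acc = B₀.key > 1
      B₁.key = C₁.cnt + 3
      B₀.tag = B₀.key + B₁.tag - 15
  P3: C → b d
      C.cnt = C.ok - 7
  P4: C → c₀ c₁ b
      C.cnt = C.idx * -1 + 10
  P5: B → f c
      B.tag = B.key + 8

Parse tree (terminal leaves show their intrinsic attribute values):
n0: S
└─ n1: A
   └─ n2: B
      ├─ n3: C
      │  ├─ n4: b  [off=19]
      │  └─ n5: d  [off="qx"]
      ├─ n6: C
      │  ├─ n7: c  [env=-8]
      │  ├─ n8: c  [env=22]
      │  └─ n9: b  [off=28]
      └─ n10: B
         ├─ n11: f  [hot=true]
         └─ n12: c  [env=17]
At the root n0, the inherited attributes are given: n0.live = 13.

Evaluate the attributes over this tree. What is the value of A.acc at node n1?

5

1. n0.live = 13  [given at root]
2. n1.idx = false  [S.live > 13]
3. n1.fin = false  [S.live > 13]
4. n2.key = 2  [2]
5. n3.ok = 10  [10]
6. n3.idx = 10  [10]
7. n3.acc = true  [B₀.key > 1]
8. n4.off = 19  [terminal]
9. n5.off = "qx"  [terminal]
10. n3.cnt = 3  [C.ok - 7]
11. n6.ok = 27  [B₀.key * 3 + 21]
12. n6.idx = 0  [B₀.key * -2 + 4]
13. n6.acc = true  [B₀.key > 1]
14. n7.env = -8  [terminal]
15. n8.env = 22  [terminal]
16. n9.off = 28  [terminal]
17. n6.cnt = 10  [C.idx * -1 + 10]
18. n10.key = 13  [C₁.cnt + 3]
19. n11.hot = true  [terminal]
20. n12.env = 17  [terminal]
21. n10.tag = 21  [B.key + 8]
22. n2.tag = 8  [B₀.key + B₁.tag - 15]
23. n1.off = false  [A.fin == true]
24. n1.acc = 5  [B.tag - 3]
25. n0.idx = -3  [A.acc * 2 - 13]
26. n0.wid = -1  [S.live * 3 - 40]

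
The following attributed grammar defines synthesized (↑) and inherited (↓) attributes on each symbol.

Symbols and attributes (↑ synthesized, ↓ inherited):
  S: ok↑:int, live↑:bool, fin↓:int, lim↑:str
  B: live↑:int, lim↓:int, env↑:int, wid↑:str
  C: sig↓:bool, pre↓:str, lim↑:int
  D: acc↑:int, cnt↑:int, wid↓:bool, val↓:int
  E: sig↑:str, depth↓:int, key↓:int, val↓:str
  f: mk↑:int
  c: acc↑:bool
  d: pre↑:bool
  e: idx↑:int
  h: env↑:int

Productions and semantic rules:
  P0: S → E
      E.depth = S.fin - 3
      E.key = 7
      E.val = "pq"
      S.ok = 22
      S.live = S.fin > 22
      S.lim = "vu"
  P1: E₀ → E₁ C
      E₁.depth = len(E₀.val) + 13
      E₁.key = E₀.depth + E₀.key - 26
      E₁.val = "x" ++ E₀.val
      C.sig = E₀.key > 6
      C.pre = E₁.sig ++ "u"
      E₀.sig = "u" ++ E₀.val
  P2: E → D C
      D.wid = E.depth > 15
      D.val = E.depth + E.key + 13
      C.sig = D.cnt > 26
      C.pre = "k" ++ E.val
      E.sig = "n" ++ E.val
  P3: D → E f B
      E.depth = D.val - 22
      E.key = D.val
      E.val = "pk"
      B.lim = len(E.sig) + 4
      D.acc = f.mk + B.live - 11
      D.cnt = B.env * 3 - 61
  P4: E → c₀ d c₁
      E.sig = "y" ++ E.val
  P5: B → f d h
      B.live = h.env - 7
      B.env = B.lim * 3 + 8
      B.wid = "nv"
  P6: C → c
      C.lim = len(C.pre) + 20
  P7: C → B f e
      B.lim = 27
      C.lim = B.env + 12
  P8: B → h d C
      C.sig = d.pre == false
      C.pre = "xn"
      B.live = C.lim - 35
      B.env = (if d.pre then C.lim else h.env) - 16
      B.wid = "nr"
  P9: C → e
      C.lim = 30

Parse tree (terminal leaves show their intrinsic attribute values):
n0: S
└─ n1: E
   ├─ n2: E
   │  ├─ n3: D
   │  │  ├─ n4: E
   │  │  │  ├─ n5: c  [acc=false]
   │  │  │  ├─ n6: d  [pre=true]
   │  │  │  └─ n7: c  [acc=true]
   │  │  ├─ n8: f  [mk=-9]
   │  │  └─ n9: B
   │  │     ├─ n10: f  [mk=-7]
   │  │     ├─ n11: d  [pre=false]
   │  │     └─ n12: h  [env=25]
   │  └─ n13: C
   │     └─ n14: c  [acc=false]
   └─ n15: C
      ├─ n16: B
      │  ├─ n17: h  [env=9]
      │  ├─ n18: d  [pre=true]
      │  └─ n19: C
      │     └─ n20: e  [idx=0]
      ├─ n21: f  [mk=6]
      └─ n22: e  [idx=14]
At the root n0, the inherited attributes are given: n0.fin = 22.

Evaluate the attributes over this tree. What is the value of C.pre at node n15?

"nxpqu"

1. n0.fin = 22  [given at root]
2. n1.depth = 19  [S.fin - 3]
3. n1.key = 7  [7]
4. n1.val = "pq"  ["pq"]
5. n2.depth = 15  [len(E₀.val) + 13]
6. n2.key = 0  [E₀.depth + E₀.key - 26]
7. n2.val = "xpq"  ["x" ++ E₀.val]
8. n3.wid = false  [E.depth > 15]
9. n3.val = 28  [E.depth + E.key + 13]
10. n4.depth = 6  [D.val - 22]
11. n4.key = 28  [D.val]
12. n4.val = "pk"  ["pk"]
13. n5.acc = false  [terminal]
14. n6.pre = true  [terminal]
15. n7.acc = true  [terminal]
16. n4.sig = "ypk"  ["y" ++ E.val]
17. n8.mk = -9  [terminal]
18. n9.lim = 7  [len(E.sig) + 4]
19. n10.mk = -7  [terminal]
20. n11.pre = false  [terminal]
21. n12.env = 25  [terminal]
22. n9.live = 18  [h.env - 7]
23. n9.env = 29  [B.lim * 3 + 8]
24. n9.wid = "nv"  ["nv"]
25. n3.acc = -2  [f.mk + B.live - 11]
26. n3.cnt = 26  [B.env * 3 - 61]
27. n13.sig = false  [D.cnt > 26]
28. n13.pre = "kxpq"  ["k" ++ E.val]
29. n14.acc = false  [terminal]
30. n13.lim = 24  [len(C.pre) + 20]
31. n2.sig = "nxpq"  ["n" ++ E.val]
32. n15.sig = true  [E₀.key > 6]
33. n15.pre = "nxpqu"  [E₁.sig ++ "u"]
34. n16.lim = 27  [27]
35. n17.env = 9  [terminal]
36. n18.pre = true  [terminal]
37. n19.sig = false  [d.pre == false]
38. n19.pre = "xn"  ["xn"]
39. n20.idx = 0  [terminal]
40. n19.lim = 30  [30]
41. n16.live = -5  [C.lim - 35]
42. n16.env = 14  [(if d.pre then C.lim else h.env) - 16]
43. n16.wid = "nr"  ["nr"]
44. n21.mk = 6  [terminal]
45. n22.idx = 14  [terminal]
46. n15.lim = 26  [B.env + 12]
47. n1.sig = "upq"  ["u" ++ E₀.val]
48. n0.ok = 22  [22]
49. n0.live = false  [S.fin > 22]
50. n0.lim = "vu"  ["vu"]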